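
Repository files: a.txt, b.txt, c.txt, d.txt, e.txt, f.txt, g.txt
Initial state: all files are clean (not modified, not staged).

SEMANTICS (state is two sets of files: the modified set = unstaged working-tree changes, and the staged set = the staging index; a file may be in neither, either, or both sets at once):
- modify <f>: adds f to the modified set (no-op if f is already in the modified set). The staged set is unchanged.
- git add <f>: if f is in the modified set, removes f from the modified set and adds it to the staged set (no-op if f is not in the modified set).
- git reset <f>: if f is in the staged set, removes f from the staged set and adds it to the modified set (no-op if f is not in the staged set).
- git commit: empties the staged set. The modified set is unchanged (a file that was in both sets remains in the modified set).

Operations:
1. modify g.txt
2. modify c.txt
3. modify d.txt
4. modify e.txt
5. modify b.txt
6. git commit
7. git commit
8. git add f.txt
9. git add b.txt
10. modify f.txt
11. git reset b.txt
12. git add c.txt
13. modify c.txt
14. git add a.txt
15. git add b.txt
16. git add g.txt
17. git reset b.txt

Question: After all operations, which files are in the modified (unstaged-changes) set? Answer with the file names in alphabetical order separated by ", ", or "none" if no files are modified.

After op 1 (modify g.txt): modified={g.txt} staged={none}
After op 2 (modify c.txt): modified={c.txt, g.txt} staged={none}
After op 3 (modify d.txt): modified={c.txt, d.txt, g.txt} staged={none}
After op 4 (modify e.txt): modified={c.txt, d.txt, e.txt, g.txt} staged={none}
After op 5 (modify b.txt): modified={b.txt, c.txt, d.txt, e.txt, g.txt} staged={none}
After op 6 (git commit): modified={b.txt, c.txt, d.txt, e.txt, g.txt} staged={none}
After op 7 (git commit): modified={b.txt, c.txt, d.txt, e.txt, g.txt} staged={none}
After op 8 (git add f.txt): modified={b.txt, c.txt, d.txt, e.txt, g.txt} staged={none}
After op 9 (git add b.txt): modified={c.txt, d.txt, e.txt, g.txt} staged={b.txt}
After op 10 (modify f.txt): modified={c.txt, d.txt, e.txt, f.txt, g.txt} staged={b.txt}
After op 11 (git reset b.txt): modified={b.txt, c.txt, d.txt, e.txt, f.txt, g.txt} staged={none}
After op 12 (git add c.txt): modified={b.txt, d.txt, e.txt, f.txt, g.txt} staged={c.txt}
After op 13 (modify c.txt): modified={b.txt, c.txt, d.txt, e.txt, f.txt, g.txt} staged={c.txt}
After op 14 (git add a.txt): modified={b.txt, c.txt, d.txt, e.txt, f.txt, g.txt} staged={c.txt}
After op 15 (git add b.txt): modified={c.txt, d.txt, e.txt, f.txt, g.txt} staged={b.txt, c.txt}
After op 16 (git add g.txt): modified={c.txt, d.txt, e.txt, f.txt} staged={b.txt, c.txt, g.txt}
After op 17 (git reset b.txt): modified={b.txt, c.txt, d.txt, e.txt, f.txt} staged={c.txt, g.txt}

Answer: b.txt, c.txt, d.txt, e.txt, f.txt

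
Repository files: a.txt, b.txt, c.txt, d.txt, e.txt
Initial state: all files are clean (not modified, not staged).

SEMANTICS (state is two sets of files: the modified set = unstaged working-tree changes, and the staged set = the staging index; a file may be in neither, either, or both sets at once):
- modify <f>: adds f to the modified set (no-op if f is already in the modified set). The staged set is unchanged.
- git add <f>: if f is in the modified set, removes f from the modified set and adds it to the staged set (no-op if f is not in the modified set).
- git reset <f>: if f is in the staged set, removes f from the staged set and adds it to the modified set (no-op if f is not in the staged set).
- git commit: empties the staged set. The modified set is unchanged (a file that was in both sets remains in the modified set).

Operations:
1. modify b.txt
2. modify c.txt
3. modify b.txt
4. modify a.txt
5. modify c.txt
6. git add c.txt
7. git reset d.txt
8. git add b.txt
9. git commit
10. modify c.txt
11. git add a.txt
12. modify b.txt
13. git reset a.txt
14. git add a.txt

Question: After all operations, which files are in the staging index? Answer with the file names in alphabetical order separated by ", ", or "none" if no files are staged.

After op 1 (modify b.txt): modified={b.txt} staged={none}
After op 2 (modify c.txt): modified={b.txt, c.txt} staged={none}
After op 3 (modify b.txt): modified={b.txt, c.txt} staged={none}
After op 4 (modify a.txt): modified={a.txt, b.txt, c.txt} staged={none}
After op 5 (modify c.txt): modified={a.txt, b.txt, c.txt} staged={none}
After op 6 (git add c.txt): modified={a.txt, b.txt} staged={c.txt}
After op 7 (git reset d.txt): modified={a.txt, b.txt} staged={c.txt}
After op 8 (git add b.txt): modified={a.txt} staged={b.txt, c.txt}
After op 9 (git commit): modified={a.txt} staged={none}
After op 10 (modify c.txt): modified={a.txt, c.txt} staged={none}
After op 11 (git add a.txt): modified={c.txt} staged={a.txt}
After op 12 (modify b.txt): modified={b.txt, c.txt} staged={a.txt}
After op 13 (git reset a.txt): modified={a.txt, b.txt, c.txt} staged={none}
After op 14 (git add a.txt): modified={b.txt, c.txt} staged={a.txt}

Answer: a.txt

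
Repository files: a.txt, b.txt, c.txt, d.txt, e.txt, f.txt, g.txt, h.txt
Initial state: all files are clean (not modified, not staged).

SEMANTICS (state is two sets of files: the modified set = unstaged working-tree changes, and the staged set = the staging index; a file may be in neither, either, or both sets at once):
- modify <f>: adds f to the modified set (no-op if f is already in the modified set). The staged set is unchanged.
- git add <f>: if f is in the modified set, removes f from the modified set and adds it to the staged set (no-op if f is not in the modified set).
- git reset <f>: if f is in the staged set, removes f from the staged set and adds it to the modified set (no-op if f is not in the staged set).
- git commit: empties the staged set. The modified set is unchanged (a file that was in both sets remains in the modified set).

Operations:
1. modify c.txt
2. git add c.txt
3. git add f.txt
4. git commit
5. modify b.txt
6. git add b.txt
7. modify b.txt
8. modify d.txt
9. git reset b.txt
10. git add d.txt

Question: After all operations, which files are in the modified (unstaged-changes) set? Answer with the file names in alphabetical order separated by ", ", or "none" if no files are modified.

After op 1 (modify c.txt): modified={c.txt} staged={none}
After op 2 (git add c.txt): modified={none} staged={c.txt}
After op 3 (git add f.txt): modified={none} staged={c.txt}
After op 4 (git commit): modified={none} staged={none}
After op 5 (modify b.txt): modified={b.txt} staged={none}
After op 6 (git add b.txt): modified={none} staged={b.txt}
After op 7 (modify b.txt): modified={b.txt} staged={b.txt}
After op 8 (modify d.txt): modified={b.txt, d.txt} staged={b.txt}
After op 9 (git reset b.txt): modified={b.txt, d.txt} staged={none}
After op 10 (git add d.txt): modified={b.txt} staged={d.txt}

Answer: b.txt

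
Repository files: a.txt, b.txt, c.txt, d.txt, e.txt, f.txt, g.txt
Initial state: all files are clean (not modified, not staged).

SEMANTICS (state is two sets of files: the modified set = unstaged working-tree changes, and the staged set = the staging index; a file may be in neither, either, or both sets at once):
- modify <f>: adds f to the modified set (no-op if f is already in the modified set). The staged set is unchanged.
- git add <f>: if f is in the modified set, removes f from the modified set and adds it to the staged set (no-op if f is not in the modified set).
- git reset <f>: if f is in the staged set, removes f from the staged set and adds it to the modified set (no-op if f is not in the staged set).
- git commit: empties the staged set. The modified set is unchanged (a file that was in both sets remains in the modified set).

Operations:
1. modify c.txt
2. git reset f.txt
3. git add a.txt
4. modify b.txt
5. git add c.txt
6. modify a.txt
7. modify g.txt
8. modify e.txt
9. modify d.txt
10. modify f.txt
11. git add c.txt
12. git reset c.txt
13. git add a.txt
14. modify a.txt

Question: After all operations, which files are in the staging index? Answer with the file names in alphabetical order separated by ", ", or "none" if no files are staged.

Answer: a.txt

Derivation:
After op 1 (modify c.txt): modified={c.txt} staged={none}
After op 2 (git reset f.txt): modified={c.txt} staged={none}
After op 3 (git add a.txt): modified={c.txt} staged={none}
After op 4 (modify b.txt): modified={b.txt, c.txt} staged={none}
After op 5 (git add c.txt): modified={b.txt} staged={c.txt}
After op 6 (modify a.txt): modified={a.txt, b.txt} staged={c.txt}
After op 7 (modify g.txt): modified={a.txt, b.txt, g.txt} staged={c.txt}
After op 8 (modify e.txt): modified={a.txt, b.txt, e.txt, g.txt} staged={c.txt}
After op 9 (modify d.txt): modified={a.txt, b.txt, d.txt, e.txt, g.txt} staged={c.txt}
After op 10 (modify f.txt): modified={a.txt, b.txt, d.txt, e.txt, f.txt, g.txt} staged={c.txt}
After op 11 (git add c.txt): modified={a.txt, b.txt, d.txt, e.txt, f.txt, g.txt} staged={c.txt}
After op 12 (git reset c.txt): modified={a.txt, b.txt, c.txt, d.txt, e.txt, f.txt, g.txt} staged={none}
After op 13 (git add a.txt): modified={b.txt, c.txt, d.txt, e.txt, f.txt, g.txt} staged={a.txt}
After op 14 (modify a.txt): modified={a.txt, b.txt, c.txt, d.txt, e.txt, f.txt, g.txt} staged={a.txt}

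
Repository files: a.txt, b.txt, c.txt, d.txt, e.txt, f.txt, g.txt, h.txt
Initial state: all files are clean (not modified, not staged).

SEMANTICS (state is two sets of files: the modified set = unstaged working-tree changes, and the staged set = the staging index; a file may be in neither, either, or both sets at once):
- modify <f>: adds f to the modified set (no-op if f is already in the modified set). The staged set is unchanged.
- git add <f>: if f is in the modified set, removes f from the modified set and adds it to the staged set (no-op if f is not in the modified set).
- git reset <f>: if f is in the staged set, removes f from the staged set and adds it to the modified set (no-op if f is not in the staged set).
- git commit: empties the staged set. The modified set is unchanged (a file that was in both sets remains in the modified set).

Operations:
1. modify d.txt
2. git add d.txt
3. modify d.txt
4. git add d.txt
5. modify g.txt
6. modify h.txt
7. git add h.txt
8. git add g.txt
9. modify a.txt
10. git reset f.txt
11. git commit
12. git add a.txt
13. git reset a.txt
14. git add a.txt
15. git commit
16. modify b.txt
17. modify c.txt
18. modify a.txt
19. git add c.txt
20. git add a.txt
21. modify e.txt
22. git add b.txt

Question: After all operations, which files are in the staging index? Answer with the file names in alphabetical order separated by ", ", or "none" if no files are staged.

After op 1 (modify d.txt): modified={d.txt} staged={none}
After op 2 (git add d.txt): modified={none} staged={d.txt}
After op 3 (modify d.txt): modified={d.txt} staged={d.txt}
After op 4 (git add d.txt): modified={none} staged={d.txt}
After op 5 (modify g.txt): modified={g.txt} staged={d.txt}
After op 6 (modify h.txt): modified={g.txt, h.txt} staged={d.txt}
After op 7 (git add h.txt): modified={g.txt} staged={d.txt, h.txt}
After op 8 (git add g.txt): modified={none} staged={d.txt, g.txt, h.txt}
After op 9 (modify a.txt): modified={a.txt} staged={d.txt, g.txt, h.txt}
After op 10 (git reset f.txt): modified={a.txt} staged={d.txt, g.txt, h.txt}
After op 11 (git commit): modified={a.txt} staged={none}
After op 12 (git add a.txt): modified={none} staged={a.txt}
After op 13 (git reset a.txt): modified={a.txt} staged={none}
After op 14 (git add a.txt): modified={none} staged={a.txt}
After op 15 (git commit): modified={none} staged={none}
After op 16 (modify b.txt): modified={b.txt} staged={none}
After op 17 (modify c.txt): modified={b.txt, c.txt} staged={none}
After op 18 (modify a.txt): modified={a.txt, b.txt, c.txt} staged={none}
After op 19 (git add c.txt): modified={a.txt, b.txt} staged={c.txt}
After op 20 (git add a.txt): modified={b.txt} staged={a.txt, c.txt}
After op 21 (modify e.txt): modified={b.txt, e.txt} staged={a.txt, c.txt}
After op 22 (git add b.txt): modified={e.txt} staged={a.txt, b.txt, c.txt}

Answer: a.txt, b.txt, c.txt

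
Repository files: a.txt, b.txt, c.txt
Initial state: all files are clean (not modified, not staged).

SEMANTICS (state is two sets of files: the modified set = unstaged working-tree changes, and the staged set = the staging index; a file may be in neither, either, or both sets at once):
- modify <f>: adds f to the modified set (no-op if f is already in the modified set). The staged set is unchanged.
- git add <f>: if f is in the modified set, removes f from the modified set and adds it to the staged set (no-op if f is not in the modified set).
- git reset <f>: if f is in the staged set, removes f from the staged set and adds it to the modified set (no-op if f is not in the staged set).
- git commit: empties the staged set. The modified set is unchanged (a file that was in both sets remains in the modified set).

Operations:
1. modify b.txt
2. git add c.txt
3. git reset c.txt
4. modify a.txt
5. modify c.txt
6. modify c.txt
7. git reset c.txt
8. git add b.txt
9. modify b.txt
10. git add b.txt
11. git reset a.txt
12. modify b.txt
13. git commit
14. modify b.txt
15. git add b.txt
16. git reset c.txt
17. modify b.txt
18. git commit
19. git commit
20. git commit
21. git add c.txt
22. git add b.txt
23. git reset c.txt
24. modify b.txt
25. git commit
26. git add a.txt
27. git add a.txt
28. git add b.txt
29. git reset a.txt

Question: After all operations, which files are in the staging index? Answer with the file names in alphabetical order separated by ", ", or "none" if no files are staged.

After op 1 (modify b.txt): modified={b.txt} staged={none}
After op 2 (git add c.txt): modified={b.txt} staged={none}
After op 3 (git reset c.txt): modified={b.txt} staged={none}
After op 4 (modify a.txt): modified={a.txt, b.txt} staged={none}
After op 5 (modify c.txt): modified={a.txt, b.txt, c.txt} staged={none}
After op 6 (modify c.txt): modified={a.txt, b.txt, c.txt} staged={none}
After op 7 (git reset c.txt): modified={a.txt, b.txt, c.txt} staged={none}
After op 8 (git add b.txt): modified={a.txt, c.txt} staged={b.txt}
After op 9 (modify b.txt): modified={a.txt, b.txt, c.txt} staged={b.txt}
After op 10 (git add b.txt): modified={a.txt, c.txt} staged={b.txt}
After op 11 (git reset a.txt): modified={a.txt, c.txt} staged={b.txt}
After op 12 (modify b.txt): modified={a.txt, b.txt, c.txt} staged={b.txt}
After op 13 (git commit): modified={a.txt, b.txt, c.txt} staged={none}
After op 14 (modify b.txt): modified={a.txt, b.txt, c.txt} staged={none}
After op 15 (git add b.txt): modified={a.txt, c.txt} staged={b.txt}
After op 16 (git reset c.txt): modified={a.txt, c.txt} staged={b.txt}
After op 17 (modify b.txt): modified={a.txt, b.txt, c.txt} staged={b.txt}
After op 18 (git commit): modified={a.txt, b.txt, c.txt} staged={none}
After op 19 (git commit): modified={a.txt, b.txt, c.txt} staged={none}
After op 20 (git commit): modified={a.txt, b.txt, c.txt} staged={none}
After op 21 (git add c.txt): modified={a.txt, b.txt} staged={c.txt}
After op 22 (git add b.txt): modified={a.txt} staged={b.txt, c.txt}
After op 23 (git reset c.txt): modified={a.txt, c.txt} staged={b.txt}
After op 24 (modify b.txt): modified={a.txt, b.txt, c.txt} staged={b.txt}
After op 25 (git commit): modified={a.txt, b.txt, c.txt} staged={none}
After op 26 (git add a.txt): modified={b.txt, c.txt} staged={a.txt}
After op 27 (git add a.txt): modified={b.txt, c.txt} staged={a.txt}
After op 28 (git add b.txt): modified={c.txt} staged={a.txt, b.txt}
After op 29 (git reset a.txt): modified={a.txt, c.txt} staged={b.txt}

Answer: b.txt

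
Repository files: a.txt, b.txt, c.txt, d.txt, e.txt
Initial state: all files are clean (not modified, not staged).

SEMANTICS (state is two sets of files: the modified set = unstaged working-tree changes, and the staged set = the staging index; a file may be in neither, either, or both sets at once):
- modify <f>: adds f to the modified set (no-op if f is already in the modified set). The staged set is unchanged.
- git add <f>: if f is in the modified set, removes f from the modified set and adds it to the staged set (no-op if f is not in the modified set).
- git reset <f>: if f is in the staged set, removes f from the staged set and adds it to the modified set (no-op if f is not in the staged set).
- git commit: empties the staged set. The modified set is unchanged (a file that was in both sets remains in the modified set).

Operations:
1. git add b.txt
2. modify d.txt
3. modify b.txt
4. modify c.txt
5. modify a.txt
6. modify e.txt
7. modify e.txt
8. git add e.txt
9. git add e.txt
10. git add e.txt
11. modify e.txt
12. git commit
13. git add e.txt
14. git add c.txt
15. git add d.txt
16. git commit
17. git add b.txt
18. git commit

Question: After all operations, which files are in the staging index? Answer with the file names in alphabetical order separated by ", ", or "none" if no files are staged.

Answer: none

Derivation:
After op 1 (git add b.txt): modified={none} staged={none}
After op 2 (modify d.txt): modified={d.txt} staged={none}
After op 3 (modify b.txt): modified={b.txt, d.txt} staged={none}
After op 4 (modify c.txt): modified={b.txt, c.txt, d.txt} staged={none}
After op 5 (modify a.txt): modified={a.txt, b.txt, c.txt, d.txt} staged={none}
After op 6 (modify e.txt): modified={a.txt, b.txt, c.txt, d.txt, e.txt} staged={none}
After op 7 (modify e.txt): modified={a.txt, b.txt, c.txt, d.txt, e.txt} staged={none}
After op 8 (git add e.txt): modified={a.txt, b.txt, c.txt, d.txt} staged={e.txt}
After op 9 (git add e.txt): modified={a.txt, b.txt, c.txt, d.txt} staged={e.txt}
After op 10 (git add e.txt): modified={a.txt, b.txt, c.txt, d.txt} staged={e.txt}
After op 11 (modify e.txt): modified={a.txt, b.txt, c.txt, d.txt, e.txt} staged={e.txt}
After op 12 (git commit): modified={a.txt, b.txt, c.txt, d.txt, e.txt} staged={none}
After op 13 (git add e.txt): modified={a.txt, b.txt, c.txt, d.txt} staged={e.txt}
After op 14 (git add c.txt): modified={a.txt, b.txt, d.txt} staged={c.txt, e.txt}
After op 15 (git add d.txt): modified={a.txt, b.txt} staged={c.txt, d.txt, e.txt}
After op 16 (git commit): modified={a.txt, b.txt} staged={none}
After op 17 (git add b.txt): modified={a.txt} staged={b.txt}
After op 18 (git commit): modified={a.txt} staged={none}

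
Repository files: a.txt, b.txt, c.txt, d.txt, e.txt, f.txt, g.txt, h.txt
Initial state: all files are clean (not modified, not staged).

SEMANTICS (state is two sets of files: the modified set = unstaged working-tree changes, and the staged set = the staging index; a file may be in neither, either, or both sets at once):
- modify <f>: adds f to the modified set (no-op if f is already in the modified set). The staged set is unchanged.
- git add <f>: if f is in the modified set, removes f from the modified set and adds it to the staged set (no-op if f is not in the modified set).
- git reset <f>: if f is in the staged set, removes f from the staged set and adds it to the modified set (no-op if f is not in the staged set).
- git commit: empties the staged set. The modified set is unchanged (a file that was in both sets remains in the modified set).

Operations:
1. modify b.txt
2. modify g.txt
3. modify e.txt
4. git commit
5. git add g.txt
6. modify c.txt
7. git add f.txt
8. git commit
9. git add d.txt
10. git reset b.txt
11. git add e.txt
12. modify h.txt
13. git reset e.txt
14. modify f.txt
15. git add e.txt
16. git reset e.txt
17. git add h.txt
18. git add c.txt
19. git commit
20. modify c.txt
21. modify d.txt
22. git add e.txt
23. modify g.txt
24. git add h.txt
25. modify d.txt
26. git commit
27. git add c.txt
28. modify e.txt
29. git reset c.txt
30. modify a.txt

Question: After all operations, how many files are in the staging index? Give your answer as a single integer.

Answer: 0

Derivation:
After op 1 (modify b.txt): modified={b.txt} staged={none}
After op 2 (modify g.txt): modified={b.txt, g.txt} staged={none}
After op 3 (modify e.txt): modified={b.txt, e.txt, g.txt} staged={none}
After op 4 (git commit): modified={b.txt, e.txt, g.txt} staged={none}
After op 5 (git add g.txt): modified={b.txt, e.txt} staged={g.txt}
After op 6 (modify c.txt): modified={b.txt, c.txt, e.txt} staged={g.txt}
After op 7 (git add f.txt): modified={b.txt, c.txt, e.txt} staged={g.txt}
After op 8 (git commit): modified={b.txt, c.txt, e.txt} staged={none}
After op 9 (git add d.txt): modified={b.txt, c.txt, e.txt} staged={none}
After op 10 (git reset b.txt): modified={b.txt, c.txt, e.txt} staged={none}
After op 11 (git add e.txt): modified={b.txt, c.txt} staged={e.txt}
After op 12 (modify h.txt): modified={b.txt, c.txt, h.txt} staged={e.txt}
After op 13 (git reset e.txt): modified={b.txt, c.txt, e.txt, h.txt} staged={none}
After op 14 (modify f.txt): modified={b.txt, c.txt, e.txt, f.txt, h.txt} staged={none}
After op 15 (git add e.txt): modified={b.txt, c.txt, f.txt, h.txt} staged={e.txt}
After op 16 (git reset e.txt): modified={b.txt, c.txt, e.txt, f.txt, h.txt} staged={none}
After op 17 (git add h.txt): modified={b.txt, c.txt, e.txt, f.txt} staged={h.txt}
After op 18 (git add c.txt): modified={b.txt, e.txt, f.txt} staged={c.txt, h.txt}
After op 19 (git commit): modified={b.txt, e.txt, f.txt} staged={none}
After op 20 (modify c.txt): modified={b.txt, c.txt, e.txt, f.txt} staged={none}
After op 21 (modify d.txt): modified={b.txt, c.txt, d.txt, e.txt, f.txt} staged={none}
After op 22 (git add e.txt): modified={b.txt, c.txt, d.txt, f.txt} staged={e.txt}
After op 23 (modify g.txt): modified={b.txt, c.txt, d.txt, f.txt, g.txt} staged={e.txt}
After op 24 (git add h.txt): modified={b.txt, c.txt, d.txt, f.txt, g.txt} staged={e.txt}
After op 25 (modify d.txt): modified={b.txt, c.txt, d.txt, f.txt, g.txt} staged={e.txt}
After op 26 (git commit): modified={b.txt, c.txt, d.txt, f.txt, g.txt} staged={none}
After op 27 (git add c.txt): modified={b.txt, d.txt, f.txt, g.txt} staged={c.txt}
After op 28 (modify e.txt): modified={b.txt, d.txt, e.txt, f.txt, g.txt} staged={c.txt}
After op 29 (git reset c.txt): modified={b.txt, c.txt, d.txt, e.txt, f.txt, g.txt} staged={none}
After op 30 (modify a.txt): modified={a.txt, b.txt, c.txt, d.txt, e.txt, f.txt, g.txt} staged={none}
Final staged set: {none} -> count=0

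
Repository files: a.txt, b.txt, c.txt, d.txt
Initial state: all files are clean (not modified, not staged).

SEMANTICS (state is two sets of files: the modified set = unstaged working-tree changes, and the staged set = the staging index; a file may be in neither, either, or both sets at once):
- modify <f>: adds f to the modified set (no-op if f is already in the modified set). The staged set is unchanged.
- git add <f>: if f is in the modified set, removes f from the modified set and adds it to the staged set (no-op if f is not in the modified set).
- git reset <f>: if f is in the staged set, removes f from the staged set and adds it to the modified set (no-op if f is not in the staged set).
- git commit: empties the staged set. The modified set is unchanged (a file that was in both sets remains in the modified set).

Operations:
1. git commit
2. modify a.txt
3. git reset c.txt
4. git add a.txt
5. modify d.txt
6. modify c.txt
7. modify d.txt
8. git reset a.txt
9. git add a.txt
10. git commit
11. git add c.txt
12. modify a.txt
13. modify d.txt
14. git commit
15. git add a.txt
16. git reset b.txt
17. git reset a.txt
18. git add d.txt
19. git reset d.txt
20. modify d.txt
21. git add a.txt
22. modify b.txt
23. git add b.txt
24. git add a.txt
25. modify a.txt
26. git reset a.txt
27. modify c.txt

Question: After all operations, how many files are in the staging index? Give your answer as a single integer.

Answer: 1

Derivation:
After op 1 (git commit): modified={none} staged={none}
After op 2 (modify a.txt): modified={a.txt} staged={none}
After op 3 (git reset c.txt): modified={a.txt} staged={none}
After op 4 (git add a.txt): modified={none} staged={a.txt}
After op 5 (modify d.txt): modified={d.txt} staged={a.txt}
After op 6 (modify c.txt): modified={c.txt, d.txt} staged={a.txt}
After op 7 (modify d.txt): modified={c.txt, d.txt} staged={a.txt}
After op 8 (git reset a.txt): modified={a.txt, c.txt, d.txt} staged={none}
After op 9 (git add a.txt): modified={c.txt, d.txt} staged={a.txt}
After op 10 (git commit): modified={c.txt, d.txt} staged={none}
After op 11 (git add c.txt): modified={d.txt} staged={c.txt}
After op 12 (modify a.txt): modified={a.txt, d.txt} staged={c.txt}
After op 13 (modify d.txt): modified={a.txt, d.txt} staged={c.txt}
After op 14 (git commit): modified={a.txt, d.txt} staged={none}
After op 15 (git add a.txt): modified={d.txt} staged={a.txt}
After op 16 (git reset b.txt): modified={d.txt} staged={a.txt}
After op 17 (git reset a.txt): modified={a.txt, d.txt} staged={none}
After op 18 (git add d.txt): modified={a.txt} staged={d.txt}
After op 19 (git reset d.txt): modified={a.txt, d.txt} staged={none}
After op 20 (modify d.txt): modified={a.txt, d.txt} staged={none}
After op 21 (git add a.txt): modified={d.txt} staged={a.txt}
After op 22 (modify b.txt): modified={b.txt, d.txt} staged={a.txt}
After op 23 (git add b.txt): modified={d.txt} staged={a.txt, b.txt}
After op 24 (git add a.txt): modified={d.txt} staged={a.txt, b.txt}
After op 25 (modify a.txt): modified={a.txt, d.txt} staged={a.txt, b.txt}
After op 26 (git reset a.txt): modified={a.txt, d.txt} staged={b.txt}
After op 27 (modify c.txt): modified={a.txt, c.txt, d.txt} staged={b.txt}
Final staged set: {b.txt} -> count=1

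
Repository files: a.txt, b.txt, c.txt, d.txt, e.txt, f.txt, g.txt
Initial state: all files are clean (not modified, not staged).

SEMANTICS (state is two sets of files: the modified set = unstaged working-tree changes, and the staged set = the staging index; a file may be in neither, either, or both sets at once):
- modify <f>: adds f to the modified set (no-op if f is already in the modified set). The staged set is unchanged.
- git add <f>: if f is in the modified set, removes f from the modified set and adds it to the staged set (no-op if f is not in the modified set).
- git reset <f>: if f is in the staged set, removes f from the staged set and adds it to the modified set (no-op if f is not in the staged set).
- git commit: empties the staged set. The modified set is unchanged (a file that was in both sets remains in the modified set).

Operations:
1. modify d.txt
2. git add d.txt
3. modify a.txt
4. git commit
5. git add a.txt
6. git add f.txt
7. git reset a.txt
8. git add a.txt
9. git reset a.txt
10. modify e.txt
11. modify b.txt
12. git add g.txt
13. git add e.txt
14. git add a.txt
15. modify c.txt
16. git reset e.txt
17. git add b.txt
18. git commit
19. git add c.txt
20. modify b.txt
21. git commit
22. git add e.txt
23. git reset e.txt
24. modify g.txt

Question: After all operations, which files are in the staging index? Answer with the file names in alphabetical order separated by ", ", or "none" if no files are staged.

After op 1 (modify d.txt): modified={d.txt} staged={none}
After op 2 (git add d.txt): modified={none} staged={d.txt}
After op 3 (modify a.txt): modified={a.txt} staged={d.txt}
After op 4 (git commit): modified={a.txt} staged={none}
After op 5 (git add a.txt): modified={none} staged={a.txt}
After op 6 (git add f.txt): modified={none} staged={a.txt}
After op 7 (git reset a.txt): modified={a.txt} staged={none}
After op 8 (git add a.txt): modified={none} staged={a.txt}
After op 9 (git reset a.txt): modified={a.txt} staged={none}
After op 10 (modify e.txt): modified={a.txt, e.txt} staged={none}
After op 11 (modify b.txt): modified={a.txt, b.txt, e.txt} staged={none}
After op 12 (git add g.txt): modified={a.txt, b.txt, e.txt} staged={none}
After op 13 (git add e.txt): modified={a.txt, b.txt} staged={e.txt}
After op 14 (git add a.txt): modified={b.txt} staged={a.txt, e.txt}
After op 15 (modify c.txt): modified={b.txt, c.txt} staged={a.txt, e.txt}
After op 16 (git reset e.txt): modified={b.txt, c.txt, e.txt} staged={a.txt}
After op 17 (git add b.txt): modified={c.txt, e.txt} staged={a.txt, b.txt}
After op 18 (git commit): modified={c.txt, e.txt} staged={none}
After op 19 (git add c.txt): modified={e.txt} staged={c.txt}
After op 20 (modify b.txt): modified={b.txt, e.txt} staged={c.txt}
After op 21 (git commit): modified={b.txt, e.txt} staged={none}
After op 22 (git add e.txt): modified={b.txt} staged={e.txt}
After op 23 (git reset e.txt): modified={b.txt, e.txt} staged={none}
After op 24 (modify g.txt): modified={b.txt, e.txt, g.txt} staged={none}

Answer: none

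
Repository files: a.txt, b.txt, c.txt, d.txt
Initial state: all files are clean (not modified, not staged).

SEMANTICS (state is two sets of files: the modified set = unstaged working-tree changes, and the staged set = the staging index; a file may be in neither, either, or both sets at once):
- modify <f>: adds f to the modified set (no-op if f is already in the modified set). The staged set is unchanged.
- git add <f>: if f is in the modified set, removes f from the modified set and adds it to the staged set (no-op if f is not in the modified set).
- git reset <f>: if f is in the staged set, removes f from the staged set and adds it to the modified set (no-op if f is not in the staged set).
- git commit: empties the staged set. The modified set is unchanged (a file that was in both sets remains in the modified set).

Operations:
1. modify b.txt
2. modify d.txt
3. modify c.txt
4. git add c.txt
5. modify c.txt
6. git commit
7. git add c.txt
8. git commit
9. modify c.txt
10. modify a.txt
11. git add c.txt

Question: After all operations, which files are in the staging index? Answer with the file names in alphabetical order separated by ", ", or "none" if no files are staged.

Answer: c.txt

Derivation:
After op 1 (modify b.txt): modified={b.txt} staged={none}
After op 2 (modify d.txt): modified={b.txt, d.txt} staged={none}
After op 3 (modify c.txt): modified={b.txt, c.txt, d.txt} staged={none}
After op 4 (git add c.txt): modified={b.txt, d.txt} staged={c.txt}
After op 5 (modify c.txt): modified={b.txt, c.txt, d.txt} staged={c.txt}
After op 6 (git commit): modified={b.txt, c.txt, d.txt} staged={none}
After op 7 (git add c.txt): modified={b.txt, d.txt} staged={c.txt}
After op 8 (git commit): modified={b.txt, d.txt} staged={none}
After op 9 (modify c.txt): modified={b.txt, c.txt, d.txt} staged={none}
After op 10 (modify a.txt): modified={a.txt, b.txt, c.txt, d.txt} staged={none}
After op 11 (git add c.txt): modified={a.txt, b.txt, d.txt} staged={c.txt}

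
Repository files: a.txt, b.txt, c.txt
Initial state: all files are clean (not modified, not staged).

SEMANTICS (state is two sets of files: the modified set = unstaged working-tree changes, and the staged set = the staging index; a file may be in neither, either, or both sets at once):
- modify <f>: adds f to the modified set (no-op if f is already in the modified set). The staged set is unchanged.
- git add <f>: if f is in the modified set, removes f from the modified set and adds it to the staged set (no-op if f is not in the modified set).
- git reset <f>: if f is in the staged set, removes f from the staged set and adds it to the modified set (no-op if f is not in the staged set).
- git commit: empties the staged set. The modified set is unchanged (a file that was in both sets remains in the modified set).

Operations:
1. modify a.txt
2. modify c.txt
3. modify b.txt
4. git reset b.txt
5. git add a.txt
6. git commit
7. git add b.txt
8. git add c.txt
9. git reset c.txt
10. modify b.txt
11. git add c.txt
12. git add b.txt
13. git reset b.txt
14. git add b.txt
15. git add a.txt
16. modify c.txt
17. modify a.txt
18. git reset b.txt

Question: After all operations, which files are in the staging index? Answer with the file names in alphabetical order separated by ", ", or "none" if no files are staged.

After op 1 (modify a.txt): modified={a.txt} staged={none}
After op 2 (modify c.txt): modified={a.txt, c.txt} staged={none}
After op 3 (modify b.txt): modified={a.txt, b.txt, c.txt} staged={none}
After op 4 (git reset b.txt): modified={a.txt, b.txt, c.txt} staged={none}
After op 5 (git add a.txt): modified={b.txt, c.txt} staged={a.txt}
After op 6 (git commit): modified={b.txt, c.txt} staged={none}
After op 7 (git add b.txt): modified={c.txt} staged={b.txt}
After op 8 (git add c.txt): modified={none} staged={b.txt, c.txt}
After op 9 (git reset c.txt): modified={c.txt} staged={b.txt}
After op 10 (modify b.txt): modified={b.txt, c.txt} staged={b.txt}
After op 11 (git add c.txt): modified={b.txt} staged={b.txt, c.txt}
After op 12 (git add b.txt): modified={none} staged={b.txt, c.txt}
After op 13 (git reset b.txt): modified={b.txt} staged={c.txt}
After op 14 (git add b.txt): modified={none} staged={b.txt, c.txt}
After op 15 (git add a.txt): modified={none} staged={b.txt, c.txt}
After op 16 (modify c.txt): modified={c.txt} staged={b.txt, c.txt}
After op 17 (modify a.txt): modified={a.txt, c.txt} staged={b.txt, c.txt}
After op 18 (git reset b.txt): modified={a.txt, b.txt, c.txt} staged={c.txt}

Answer: c.txt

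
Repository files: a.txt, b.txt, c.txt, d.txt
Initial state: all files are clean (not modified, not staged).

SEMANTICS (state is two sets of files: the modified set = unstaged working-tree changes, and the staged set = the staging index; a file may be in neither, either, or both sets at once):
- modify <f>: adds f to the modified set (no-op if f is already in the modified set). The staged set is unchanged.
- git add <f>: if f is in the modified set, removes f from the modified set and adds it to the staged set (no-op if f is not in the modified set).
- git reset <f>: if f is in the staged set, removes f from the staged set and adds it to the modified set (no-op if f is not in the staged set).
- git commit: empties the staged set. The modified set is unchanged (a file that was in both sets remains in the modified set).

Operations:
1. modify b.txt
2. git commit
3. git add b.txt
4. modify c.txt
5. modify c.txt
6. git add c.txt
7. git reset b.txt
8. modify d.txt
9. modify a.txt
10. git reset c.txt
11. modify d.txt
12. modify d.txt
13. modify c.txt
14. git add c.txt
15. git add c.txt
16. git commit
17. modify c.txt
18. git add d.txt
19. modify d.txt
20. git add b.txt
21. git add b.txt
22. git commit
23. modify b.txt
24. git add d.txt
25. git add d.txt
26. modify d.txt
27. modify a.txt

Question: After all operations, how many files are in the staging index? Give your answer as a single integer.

Answer: 1

Derivation:
After op 1 (modify b.txt): modified={b.txt} staged={none}
After op 2 (git commit): modified={b.txt} staged={none}
After op 3 (git add b.txt): modified={none} staged={b.txt}
After op 4 (modify c.txt): modified={c.txt} staged={b.txt}
After op 5 (modify c.txt): modified={c.txt} staged={b.txt}
After op 6 (git add c.txt): modified={none} staged={b.txt, c.txt}
After op 7 (git reset b.txt): modified={b.txt} staged={c.txt}
After op 8 (modify d.txt): modified={b.txt, d.txt} staged={c.txt}
After op 9 (modify a.txt): modified={a.txt, b.txt, d.txt} staged={c.txt}
After op 10 (git reset c.txt): modified={a.txt, b.txt, c.txt, d.txt} staged={none}
After op 11 (modify d.txt): modified={a.txt, b.txt, c.txt, d.txt} staged={none}
After op 12 (modify d.txt): modified={a.txt, b.txt, c.txt, d.txt} staged={none}
After op 13 (modify c.txt): modified={a.txt, b.txt, c.txt, d.txt} staged={none}
After op 14 (git add c.txt): modified={a.txt, b.txt, d.txt} staged={c.txt}
After op 15 (git add c.txt): modified={a.txt, b.txt, d.txt} staged={c.txt}
After op 16 (git commit): modified={a.txt, b.txt, d.txt} staged={none}
After op 17 (modify c.txt): modified={a.txt, b.txt, c.txt, d.txt} staged={none}
After op 18 (git add d.txt): modified={a.txt, b.txt, c.txt} staged={d.txt}
After op 19 (modify d.txt): modified={a.txt, b.txt, c.txt, d.txt} staged={d.txt}
After op 20 (git add b.txt): modified={a.txt, c.txt, d.txt} staged={b.txt, d.txt}
After op 21 (git add b.txt): modified={a.txt, c.txt, d.txt} staged={b.txt, d.txt}
After op 22 (git commit): modified={a.txt, c.txt, d.txt} staged={none}
After op 23 (modify b.txt): modified={a.txt, b.txt, c.txt, d.txt} staged={none}
After op 24 (git add d.txt): modified={a.txt, b.txt, c.txt} staged={d.txt}
After op 25 (git add d.txt): modified={a.txt, b.txt, c.txt} staged={d.txt}
After op 26 (modify d.txt): modified={a.txt, b.txt, c.txt, d.txt} staged={d.txt}
After op 27 (modify a.txt): modified={a.txt, b.txt, c.txt, d.txt} staged={d.txt}
Final staged set: {d.txt} -> count=1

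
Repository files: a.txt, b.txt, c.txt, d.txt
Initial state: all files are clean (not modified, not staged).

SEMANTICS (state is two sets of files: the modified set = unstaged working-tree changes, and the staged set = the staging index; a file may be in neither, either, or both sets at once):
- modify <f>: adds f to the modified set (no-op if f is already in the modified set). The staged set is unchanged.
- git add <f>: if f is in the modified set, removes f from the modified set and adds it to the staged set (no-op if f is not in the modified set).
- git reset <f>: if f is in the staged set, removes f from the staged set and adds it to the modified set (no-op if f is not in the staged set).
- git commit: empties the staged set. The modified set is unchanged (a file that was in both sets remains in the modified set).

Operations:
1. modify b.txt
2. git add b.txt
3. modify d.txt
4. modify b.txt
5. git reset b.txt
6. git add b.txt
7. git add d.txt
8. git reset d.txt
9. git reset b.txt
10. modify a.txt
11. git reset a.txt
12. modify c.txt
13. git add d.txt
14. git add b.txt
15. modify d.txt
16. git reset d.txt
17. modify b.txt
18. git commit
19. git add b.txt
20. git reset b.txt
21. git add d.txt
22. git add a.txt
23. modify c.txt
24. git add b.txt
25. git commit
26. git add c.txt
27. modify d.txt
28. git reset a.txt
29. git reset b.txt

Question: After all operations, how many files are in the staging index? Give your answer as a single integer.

Answer: 1

Derivation:
After op 1 (modify b.txt): modified={b.txt} staged={none}
After op 2 (git add b.txt): modified={none} staged={b.txt}
After op 3 (modify d.txt): modified={d.txt} staged={b.txt}
After op 4 (modify b.txt): modified={b.txt, d.txt} staged={b.txt}
After op 5 (git reset b.txt): modified={b.txt, d.txt} staged={none}
After op 6 (git add b.txt): modified={d.txt} staged={b.txt}
After op 7 (git add d.txt): modified={none} staged={b.txt, d.txt}
After op 8 (git reset d.txt): modified={d.txt} staged={b.txt}
After op 9 (git reset b.txt): modified={b.txt, d.txt} staged={none}
After op 10 (modify a.txt): modified={a.txt, b.txt, d.txt} staged={none}
After op 11 (git reset a.txt): modified={a.txt, b.txt, d.txt} staged={none}
After op 12 (modify c.txt): modified={a.txt, b.txt, c.txt, d.txt} staged={none}
After op 13 (git add d.txt): modified={a.txt, b.txt, c.txt} staged={d.txt}
After op 14 (git add b.txt): modified={a.txt, c.txt} staged={b.txt, d.txt}
After op 15 (modify d.txt): modified={a.txt, c.txt, d.txt} staged={b.txt, d.txt}
After op 16 (git reset d.txt): modified={a.txt, c.txt, d.txt} staged={b.txt}
After op 17 (modify b.txt): modified={a.txt, b.txt, c.txt, d.txt} staged={b.txt}
After op 18 (git commit): modified={a.txt, b.txt, c.txt, d.txt} staged={none}
After op 19 (git add b.txt): modified={a.txt, c.txt, d.txt} staged={b.txt}
After op 20 (git reset b.txt): modified={a.txt, b.txt, c.txt, d.txt} staged={none}
After op 21 (git add d.txt): modified={a.txt, b.txt, c.txt} staged={d.txt}
After op 22 (git add a.txt): modified={b.txt, c.txt} staged={a.txt, d.txt}
After op 23 (modify c.txt): modified={b.txt, c.txt} staged={a.txt, d.txt}
After op 24 (git add b.txt): modified={c.txt} staged={a.txt, b.txt, d.txt}
After op 25 (git commit): modified={c.txt} staged={none}
After op 26 (git add c.txt): modified={none} staged={c.txt}
After op 27 (modify d.txt): modified={d.txt} staged={c.txt}
After op 28 (git reset a.txt): modified={d.txt} staged={c.txt}
After op 29 (git reset b.txt): modified={d.txt} staged={c.txt}
Final staged set: {c.txt} -> count=1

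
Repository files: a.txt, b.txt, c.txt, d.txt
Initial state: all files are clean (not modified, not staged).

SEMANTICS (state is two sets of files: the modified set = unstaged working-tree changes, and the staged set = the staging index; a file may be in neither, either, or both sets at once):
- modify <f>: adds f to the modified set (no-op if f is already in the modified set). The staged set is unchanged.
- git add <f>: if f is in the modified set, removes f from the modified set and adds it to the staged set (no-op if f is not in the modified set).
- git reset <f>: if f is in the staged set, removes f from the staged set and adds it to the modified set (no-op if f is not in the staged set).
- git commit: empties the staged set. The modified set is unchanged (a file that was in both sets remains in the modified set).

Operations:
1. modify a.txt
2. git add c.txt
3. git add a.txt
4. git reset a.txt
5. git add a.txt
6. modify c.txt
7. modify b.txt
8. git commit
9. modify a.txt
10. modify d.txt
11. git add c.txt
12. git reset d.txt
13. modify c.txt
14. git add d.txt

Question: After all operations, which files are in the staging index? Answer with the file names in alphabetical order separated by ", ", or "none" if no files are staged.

After op 1 (modify a.txt): modified={a.txt} staged={none}
After op 2 (git add c.txt): modified={a.txt} staged={none}
After op 3 (git add a.txt): modified={none} staged={a.txt}
After op 4 (git reset a.txt): modified={a.txt} staged={none}
After op 5 (git add a.txt): modified={none} staged={a.txt}
After op 6 (modify c.txt): modified={c.txt} staged={a.txt}
After op 7 (modify b.txt): modified={b.txt, c.txt} staged={a.txt}
After op 8 (git commit): modified={b.txt, c.txt} staged={none}
After op 9 (modify a.txt): modified={a.txt, b.txt, c.txt} staged={none}
After op 10 (modify d.txt): modified={a.txt, b.txt, c.txt, d.txt} staged={none}
After op 11 (git add c.txt): modified={a.txt, b.txt, d.txt} staged={c.txt}
After op 12 (git reset d.txt): modified={a.txt, b.txt, d.txt} staged={c.txt}
After op 13 (modify c.txt): modified={a.txt, b.txt, c.txt, d.txt} staged={c.txt}
After op 14 (git add d.txt): modified={a.txt, b.txt, c.txt} staged={c.txt, d.txt}

Answer: c.txt, d.txt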